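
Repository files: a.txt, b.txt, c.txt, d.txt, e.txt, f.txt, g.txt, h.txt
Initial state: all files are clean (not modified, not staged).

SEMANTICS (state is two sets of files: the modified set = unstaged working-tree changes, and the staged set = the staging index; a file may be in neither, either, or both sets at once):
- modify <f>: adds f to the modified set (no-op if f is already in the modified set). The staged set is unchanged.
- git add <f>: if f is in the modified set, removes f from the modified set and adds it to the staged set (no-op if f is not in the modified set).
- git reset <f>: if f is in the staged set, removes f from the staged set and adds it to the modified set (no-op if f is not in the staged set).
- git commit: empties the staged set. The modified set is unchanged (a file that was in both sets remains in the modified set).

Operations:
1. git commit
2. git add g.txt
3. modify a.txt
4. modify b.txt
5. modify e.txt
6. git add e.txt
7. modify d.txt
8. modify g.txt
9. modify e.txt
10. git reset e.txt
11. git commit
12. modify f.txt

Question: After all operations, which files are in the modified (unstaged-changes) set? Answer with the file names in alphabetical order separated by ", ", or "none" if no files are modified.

After op 1 (git commit): modified={none} staged={none}
After op 2 (git add g.txt): modified={none} staged={none}
After op 3 (modify a.txt): modified={a.txt} staged={none}
After op 4 (modify b.txt): modified={a.txt, b.txt} staged={none}
After op 5 (modify e.txt): modified={a.txt, b.txt, e.txt} staged={none}
After op 6 (git add e.txt): modified={a.txt, b.txt} staged={e.txt}
After op 7 (modify d.txt): modified={a.txt, b.txt, d.txt} staged={e.txt}
After op 8 (modify g.txt): modified={a.txt, b.txt, d.txt, g.txt} staged={e.txt}
After op 9 (modify e.txt): modified={a.txt, b.txt, d.txt, e.txt, g.txt} staged={e.txt}
After op 10 (git reset e.txt): modified={a.txt, b.txt, d.txt, e.txt, g.txt} staged={none}
After op 11 (git commit): modified={a.txt, b.txt, d.txt, e.txt, g.txt} staged={none}
After op 12 (modify f.txt): modified={a.txt, b.txt, d.txt, e.txt, f.txt, g.txt} staged={none}

Answer: a.txt, b.txt, d.txt, e.txt, f.txt, g.txt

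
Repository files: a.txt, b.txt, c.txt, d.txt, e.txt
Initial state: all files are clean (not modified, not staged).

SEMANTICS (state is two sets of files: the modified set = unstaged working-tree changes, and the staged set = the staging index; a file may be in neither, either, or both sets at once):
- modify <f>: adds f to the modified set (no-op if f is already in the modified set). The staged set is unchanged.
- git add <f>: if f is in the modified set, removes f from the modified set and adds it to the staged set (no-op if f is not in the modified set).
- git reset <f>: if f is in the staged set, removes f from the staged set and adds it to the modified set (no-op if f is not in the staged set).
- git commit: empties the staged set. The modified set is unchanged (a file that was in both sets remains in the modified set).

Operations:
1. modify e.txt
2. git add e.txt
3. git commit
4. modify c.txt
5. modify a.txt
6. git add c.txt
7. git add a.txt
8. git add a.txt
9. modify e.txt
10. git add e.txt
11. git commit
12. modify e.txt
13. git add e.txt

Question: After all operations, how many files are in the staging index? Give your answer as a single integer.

Answer: 1

Derivation:
After op 1 (modify e.txt): modified={e.txt} staged={none}
After op 2 (git add e.txt): modified={none} staged={e.txt}
After op 3 (git commit): modified={none} staged={none}
After op 4 (modify c.txt): modified={c.txt} staged={none}
After op 5 (modify a.txt): modified={a.txt, c.txt} staged={none}
After op 6 (git add c.txt): modified={a.txt} staged={c.txt}
After op 7 (git add a.txt): modified={none} staged={a.txt, c.txt}
After op 8 (git add a.txt): modified={none} staged={a.txt, c.txt}
After op 9 (modify e.txt): modified={e.txt} staged={a.txt, c.txt}
After op 10 (git add e.txt): modified={none} staged={a.txt, c.txt, e.txt}
After op 11 (git commit): modified={none} staged={none}
After op 12 (modify e.txt): modified={e.txt} staged={none}
After op 13 (git add e.txt): modified={none} staged={e.txt}
Final staged set: {e.txt} -> count=1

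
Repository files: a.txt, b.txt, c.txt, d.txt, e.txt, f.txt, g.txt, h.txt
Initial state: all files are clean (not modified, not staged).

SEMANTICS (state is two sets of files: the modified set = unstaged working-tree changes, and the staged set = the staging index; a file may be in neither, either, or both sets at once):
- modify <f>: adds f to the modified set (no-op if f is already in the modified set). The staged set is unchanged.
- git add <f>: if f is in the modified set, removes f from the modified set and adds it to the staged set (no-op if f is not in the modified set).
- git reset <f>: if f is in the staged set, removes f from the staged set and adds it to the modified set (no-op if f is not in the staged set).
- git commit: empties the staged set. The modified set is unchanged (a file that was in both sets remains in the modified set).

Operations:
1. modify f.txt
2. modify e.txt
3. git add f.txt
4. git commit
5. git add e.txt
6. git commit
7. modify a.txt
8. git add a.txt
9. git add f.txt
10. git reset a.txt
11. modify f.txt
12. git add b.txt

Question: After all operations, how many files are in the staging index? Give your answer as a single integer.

After op 1 (modify f.txt): modified={f.txt} staged={none}
After op 2 (modify e.txt): modified={e.txt, f.txt} staged={none}
After op 3 (git add f.txt): modified={e.txt} staged={f.txt}
After op 4 (git commit): modified={e.txt} staged={none}
After op 5 (git add e.txt): modified={none} staged={e.txt}
After op 6 (git commit): modified={none} staged={none}
After op 7 (modify a.txt): modified={a.txt} staged={none}
After op 8 (git add a.txt): modified={none} staged={a.txt}
After op 9 (git add f.txt): modified={none} staged={a.txt}
After op 10 (git reset a.txt): modified={a.txt} staged={none}
After op 11 (modify f.txt): modified={a.txt, f.txt} staged={none}
After op 12 (git add b.txt): modified={a.txt, f.txt} staged={none}
Final staged set: {none} -> count=0

Answer: 0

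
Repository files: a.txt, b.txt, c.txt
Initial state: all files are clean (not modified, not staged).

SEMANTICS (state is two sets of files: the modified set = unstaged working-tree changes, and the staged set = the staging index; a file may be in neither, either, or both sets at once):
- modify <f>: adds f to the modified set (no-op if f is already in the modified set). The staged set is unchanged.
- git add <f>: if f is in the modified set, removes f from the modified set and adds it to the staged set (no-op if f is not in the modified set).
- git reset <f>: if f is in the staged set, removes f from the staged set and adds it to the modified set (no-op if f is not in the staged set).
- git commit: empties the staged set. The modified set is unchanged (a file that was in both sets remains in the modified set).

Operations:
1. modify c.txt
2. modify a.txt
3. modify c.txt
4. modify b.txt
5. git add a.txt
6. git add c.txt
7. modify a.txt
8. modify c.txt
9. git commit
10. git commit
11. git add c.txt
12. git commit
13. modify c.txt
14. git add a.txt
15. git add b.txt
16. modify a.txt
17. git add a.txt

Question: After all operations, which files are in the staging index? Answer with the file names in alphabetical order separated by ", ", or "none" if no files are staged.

After op 1 (modify c.txt): modified={c.txt} staged={none}
After op 2 (modify a.txt): modified={a.txt, c.txt} staged={none}
After op 3 (modify c.txt): modified={a.txt, c.txt} staged={none}
After op 4 (modify b.txt): modified={a.txt, b.txt, c.txt} staged={none}
After op 5 (git add a.txt): modified={b.txt, c.txt} staged={a.txt}
After op 6 (git add c.txt): modified={b.txt} staged={a.txt, c.txt}
After op 7 (modify a.txt): modified={a.txt, b.txt} staged={a.txt, c.txt}
After op 8 (modify c.txt): modified={a.txt, b.txt, c.txt} staged={a.txt, c.txt}
After op 9 (git commit): modified={a.txt, b.txt, c.txt} staged={none}
After op 10 (git commit): modified={a.txt, b.txt, c.txt} staged={none}
After op 11 (git add c.txt): modified={a.txt, b.txt} staged={c.txt}
After op 12 (git commit): modified={a.txt, b.txt} staged={none}
After op 13 (modify c.txt): modified={a.txt, b.txt, c.txt} staged={none}
After op 14 (git add a.txt): modified={b.txt, c.txt} staged={a.txt}
After op 15 (git add b.txt): modified={c.txt} staged={a.txt, b.txt}
After op 16 (modify a.txt): modified={a.txt, c.txt} staged={a.txt, b.txt}
After op 17 (git add a.txt): modified={c.txt} staged={a.txt, b.txt}

Answer: a.txt, b.txt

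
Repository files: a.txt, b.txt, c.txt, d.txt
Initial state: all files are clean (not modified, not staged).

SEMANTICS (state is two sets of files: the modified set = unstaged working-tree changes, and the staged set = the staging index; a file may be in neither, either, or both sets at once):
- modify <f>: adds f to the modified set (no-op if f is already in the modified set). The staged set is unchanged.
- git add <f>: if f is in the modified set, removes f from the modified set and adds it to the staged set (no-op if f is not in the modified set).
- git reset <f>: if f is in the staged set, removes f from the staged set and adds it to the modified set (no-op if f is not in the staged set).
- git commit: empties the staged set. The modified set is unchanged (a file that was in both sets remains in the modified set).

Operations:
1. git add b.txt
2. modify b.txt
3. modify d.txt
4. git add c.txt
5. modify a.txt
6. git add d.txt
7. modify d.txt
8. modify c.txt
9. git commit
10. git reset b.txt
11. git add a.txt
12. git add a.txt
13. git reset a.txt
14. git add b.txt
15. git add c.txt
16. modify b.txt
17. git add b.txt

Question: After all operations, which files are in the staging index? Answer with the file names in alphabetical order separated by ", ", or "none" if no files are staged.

After op 1 (git add b.txt): modified={none} staged={none}
After op 2 (modify b.txt): modified={b.txt} staged={none}
After op 3 (modify d.txt): modified={b.txt, d.txt} staged={none}
After op 4 (git add c.txt): modified={b.txt, d.txt} staged={none}
After op 5 (modify a.txt): modified={a.txt, b.txt, d.txt} staged={none}
After op 6 (git add d.txt): modified={a.txt, b.txt} staged={d.txt}
After op 7 (modify d.txt): modified={a.txt, b.txt, d.txt} staged={d.txt}
After op 8 (modify c.txt): modified={a.txt, b.txt, c.txt, d.txt} staged={d.txt}
After op 9 (git commit): modified={a.txt, b.txt, c.txt, d.txt} staged={none}
After op 10 (git reset b.txt): modified={a.txt, b.txt, c.txt, d.txt} staged={none}
After op 11 (git add a.txt): modified={b.txt, c.txt, d.txt} staged={a.txt}
After op 12 (git add a.txt): modified={b.txt, c.txt, d.txt} staged={a.txt}
After op 13 (git reset a.txt): modified={a.txt, b.txt, c.txt, d.txt} staged={none}
After op 14 (git add b.txt): modified={a.txt, c.txt, d.txt} staged={b.txt}
After op 15 (git add c.txt): modified={a.txt, d.txt} staged={b.txt, c.txt}
After op 16 (modify b.txt): modified={a.txt, b.txt, d.txt} staged={b.txt, c.txt}
After op 17 (git add b.txt): modified={a.txt, d.txt} staged={b.txt, c.txt}

Answer: b.txt, c.txt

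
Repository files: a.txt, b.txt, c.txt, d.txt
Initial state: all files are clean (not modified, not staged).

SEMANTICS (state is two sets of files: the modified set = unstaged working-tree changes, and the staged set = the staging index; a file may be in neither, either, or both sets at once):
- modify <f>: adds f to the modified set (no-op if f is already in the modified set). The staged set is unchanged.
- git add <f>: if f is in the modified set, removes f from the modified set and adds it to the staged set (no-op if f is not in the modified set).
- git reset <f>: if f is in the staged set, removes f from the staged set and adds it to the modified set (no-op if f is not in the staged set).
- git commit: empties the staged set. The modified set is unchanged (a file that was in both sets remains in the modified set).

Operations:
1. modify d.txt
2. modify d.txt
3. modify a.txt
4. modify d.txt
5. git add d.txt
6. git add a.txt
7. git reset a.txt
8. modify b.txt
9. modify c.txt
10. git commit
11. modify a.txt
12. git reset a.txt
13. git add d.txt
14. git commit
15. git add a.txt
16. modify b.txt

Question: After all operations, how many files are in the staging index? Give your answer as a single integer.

Answer: 1

Derivation:
After op 1 (modify d.txt): modified={d.txt} staged={none}
After op 2 (modify d.txt): modified={d.txt} staged={none}
After op 3 (modify a.txt): modified={a.txt, d.txt} staged={none}
After op 4 (modify d.txt): modified={a.txt, d.txt} staged={none}
After op 5 (git add d.txt): modified={a.txt} staged={d.txt}
After op 6 (git add a.txt): modified={none} staged={a.txt, d.txt}
After op 7 (git reset a.txt): modified={a.txt} staged={d.txt}
After op 8 (modify b.txt): modified={a.txt, b.txt} staged={d.txt}
After op 9 (modify c.txt): modified={a.txt, b.txt, c.txt} staged={d.txt}
After op 10 (git commit): modified={a.txt, b.txt, c.txt} staged={none}
After op 11 (modify a.txt): modified={a.txt, b.txt, c.txt} staged={none}
After op 12 (git reset a.txt): modified={a.txt, b.txt, c.txt} staged={none}
After op 13 (git add d.txt): modified={a.txt, b.txt, c.txt} staged={none}
After op 14 (git commit): modified={a.txt, b.txt, c.txt} staged={none}
After op 15 (git add a.txt): modified={b.txt, c.txt} staged={a.txt}
After op 16 (modify b.txt): modified={b.txt, c.txt} staged={a.txt}
Final staged set: {a.txt} -> count=1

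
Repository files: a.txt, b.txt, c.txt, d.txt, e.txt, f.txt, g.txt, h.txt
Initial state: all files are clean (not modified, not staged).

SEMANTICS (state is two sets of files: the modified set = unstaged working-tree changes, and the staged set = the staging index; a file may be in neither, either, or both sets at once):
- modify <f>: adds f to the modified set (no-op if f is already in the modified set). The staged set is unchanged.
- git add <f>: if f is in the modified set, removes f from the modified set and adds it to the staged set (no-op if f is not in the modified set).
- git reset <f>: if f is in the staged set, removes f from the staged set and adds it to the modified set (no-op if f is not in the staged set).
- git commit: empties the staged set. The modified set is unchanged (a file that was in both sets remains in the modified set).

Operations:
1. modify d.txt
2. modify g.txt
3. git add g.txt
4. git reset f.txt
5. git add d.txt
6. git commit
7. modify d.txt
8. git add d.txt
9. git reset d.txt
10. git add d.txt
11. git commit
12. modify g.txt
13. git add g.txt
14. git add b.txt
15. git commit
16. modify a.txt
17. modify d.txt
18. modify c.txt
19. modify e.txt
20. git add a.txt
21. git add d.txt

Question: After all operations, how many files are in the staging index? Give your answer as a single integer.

After op 1 (modify d.txt): modified={d.txt} staged={none}
After op 2 (modify g.txt): modified={d.txt, g.txt} staged={none}
After op 3 (git add g.txt): modified={d.txt} staged={g.txt}
After op 4 (git reset f.txt): modified={d.txt} staged={g.txt}
After op 5 (git add d.txt): modified={none} staged={d.txt, g.txt}
After op 6 (git commit): modified={none} staged={none}
After op 7 (modify d.txt): modified={d.txt} staged={none}
After op 8 (git add d.txt): modified={none} staged={d.txt}
After op 9 (git reset d.txt): modified={d.txt} staged={none}
After op 10 (git add d.txt): modified={none} staged={d.txt}
After op 11 (git commit): modified={none} staged={none}
After op 12 (modify g.txt): modified={g.txt} staged={none}
After op 13 (git add g.txt): modified={none} staged={g.txt}
After op 14 (git add b.txt): modified={none} staged={g.txt}
After op 15 (git commit): modified={none} staged={none}
After op 16 (modify a.txt): modified={a.txt} staged={none}
After op 17 (modify d.txt): modified={a.txt, d.txt} staged={none}
After op 18 (modify c.txt): modified={a.txt, c.txt, d.txt} staged={none}
After op 19 (modify e.txt): modified={a.txt, c.txt, d.txt, e.txt} staged={none}
After op 20 (git add a.txt): modified={c.txt, d.txt, e.txt} staged={a.txt}
After op 21 (git add d.txt): modified={c.txt, e.txt} staged={a.txt, d.txt}
Final staged set: {a.txt, d.txt} -> count=2

Answer: 2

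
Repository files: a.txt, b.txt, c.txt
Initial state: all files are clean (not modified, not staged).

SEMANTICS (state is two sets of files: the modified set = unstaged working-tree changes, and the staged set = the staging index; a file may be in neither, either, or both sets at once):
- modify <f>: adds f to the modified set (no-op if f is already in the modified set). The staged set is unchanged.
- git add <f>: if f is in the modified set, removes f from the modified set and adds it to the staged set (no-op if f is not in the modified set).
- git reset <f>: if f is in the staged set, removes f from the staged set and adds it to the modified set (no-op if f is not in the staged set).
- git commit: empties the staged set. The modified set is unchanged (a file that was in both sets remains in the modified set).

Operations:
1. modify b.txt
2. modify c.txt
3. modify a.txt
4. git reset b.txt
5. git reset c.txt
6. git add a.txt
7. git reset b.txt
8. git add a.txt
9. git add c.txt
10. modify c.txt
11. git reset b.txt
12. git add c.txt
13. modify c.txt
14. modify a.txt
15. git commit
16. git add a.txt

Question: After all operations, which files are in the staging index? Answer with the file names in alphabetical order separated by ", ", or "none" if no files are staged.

Answer: a.txt

Derivation:
After op 1 (modify b.txt): modified={b.txt} staged={none}
After op 2 (modify c.txt): modified={b.txt, c.txt} staged={none}
After op 3 (modify a.txt): modified={a.txt, b.txt, c.txt} staged={none}
After op 4 (git reset b.txt): modified={a.txt, b.txt, c.txt} staged={none}
After op 5 (git reset c.txt): modified={a.txt, b.txt, c.txt} staged={none}
After op 6 (git add a.txt): modified={b.txt, c.txt} staged={a.txt}
After op 7 (git reset b.txt): modified={b.txt, c.txt} staged={a.txt}
After op 8 (git add a.txt): modified={b.txt, c.txt} staged={a.txt}
After op 9 (git add c.txt): modified={b.txt} staged={a.txt, c.txt}
After op 10 (modify c.txt): modified={b.txt, c.txt} staged={a.txt, c.txt}
After op 11 (git reset b.txt): modified={b.txt, c.txt} staged={a.txt, c.txt}
After op 12 (git add c.txt): modified={b.txt} staged={a.txt, c.txt}
After op 13 (modify c.txt): modified={b.txt, c.txt} staged={a.txt, c.txt}
After op 14 (modify a.txt): modified={a.txt, b.txt, c.txt} staged={a.txt, c.txt}
After op 15 (git commit): modified={a.txt, b.txt, c.txt} staged={none}
After op 16 (git add a.txt): modified={b.txt, c.txt} staged={a.txt}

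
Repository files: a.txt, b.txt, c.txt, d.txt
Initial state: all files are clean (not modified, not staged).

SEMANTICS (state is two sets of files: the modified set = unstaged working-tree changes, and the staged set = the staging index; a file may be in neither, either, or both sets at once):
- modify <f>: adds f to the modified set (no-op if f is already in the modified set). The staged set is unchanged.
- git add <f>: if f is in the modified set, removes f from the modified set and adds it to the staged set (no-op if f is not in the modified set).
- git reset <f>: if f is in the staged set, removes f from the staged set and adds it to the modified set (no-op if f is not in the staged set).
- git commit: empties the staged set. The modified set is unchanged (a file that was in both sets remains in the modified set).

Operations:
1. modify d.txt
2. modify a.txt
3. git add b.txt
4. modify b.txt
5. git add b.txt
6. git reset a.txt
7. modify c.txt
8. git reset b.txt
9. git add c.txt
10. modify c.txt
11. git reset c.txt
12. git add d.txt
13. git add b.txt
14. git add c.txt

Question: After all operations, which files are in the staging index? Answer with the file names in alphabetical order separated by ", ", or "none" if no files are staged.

After op 1 (modify d.txt): modified={d.txt} staged={none}
After op 2 (modify a.txt): modified={a.txt, d.txt} staged={none}
After op 3 (git add b.txt): modified={a.txt, d.txt} staged={none}
After op 4 (modify b.txt): modified={a.txt, b.txt, d.txt} staged={none}
After op 5 (git add b.txt): modified={a.txt, d.txt} staged={b.txt}
After op 6 (git reset a.txt): modified={a.txt, d.txt} staged={b.txt}
After op 7 (modify c.txt): modified={a.txt, c.txt, d.txt} staged={b.txt}
After op 8 (git reset b.txt): modified={a.txt, b.txt, c.txt, d.txt} staged={none}
After op 9 (git add c.txt): modified={a.txt, b.txt, d.txt} staged={c.txt}
After op 10 (modify c.txt): modified={a.txt, b.txt, c.txt, d.txt} staged={c.txt}
After op 11 (git reset c.txt): modified={a.txt, b.txt, c.txt, d.txt} staged={none}
After op 12 (git add d.txt): modified={a.txt, b.txt, c.txt} staged={d.txt}
After op 13 (git add b.txt): modified={a.txt, c.txt} staged={b.txt, d.txt}
After op 14 (git add c.txt): modified={a.txt} staged={b.txt, c.txt, d.txt}

Answer: b.txt, c.txt, d.txt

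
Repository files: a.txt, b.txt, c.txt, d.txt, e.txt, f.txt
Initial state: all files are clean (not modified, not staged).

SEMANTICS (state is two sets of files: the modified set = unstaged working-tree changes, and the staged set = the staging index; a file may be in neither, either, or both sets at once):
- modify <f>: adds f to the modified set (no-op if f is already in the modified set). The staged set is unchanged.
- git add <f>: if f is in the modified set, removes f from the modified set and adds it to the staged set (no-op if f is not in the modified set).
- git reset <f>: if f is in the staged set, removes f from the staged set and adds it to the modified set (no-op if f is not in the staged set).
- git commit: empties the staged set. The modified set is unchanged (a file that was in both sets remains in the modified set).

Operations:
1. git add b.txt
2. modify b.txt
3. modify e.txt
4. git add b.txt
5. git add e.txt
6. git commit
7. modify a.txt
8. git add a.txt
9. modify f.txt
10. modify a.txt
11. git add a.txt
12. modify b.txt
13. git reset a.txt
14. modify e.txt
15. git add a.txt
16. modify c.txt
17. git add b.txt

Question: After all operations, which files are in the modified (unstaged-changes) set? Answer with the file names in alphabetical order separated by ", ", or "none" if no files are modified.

Answer: c.txt, e.txt, f.txt

Derivation:
After op 1 (git add b.txt): modified={none} staged={none}
After op 2 (modify b.txt): modified={b.txt} staged={none}
After op 3 (modify e.txt): modified={b.txt, e.txt} staged={none}
After op 4 (git add b.txt): modified={e.txt} staged={b.txt}
After op 5 (git add e.txt): modified={none} staged={b.txt, e.txt}
After op 6 (git commit): modified={none} staged={none}
After op 7 (modify a.txt): modified={a.txt} staged={none}
After op 8 (git add a.txt): modified={none} staged={a.txt}
After op 9 (modify f.txt): modified={f.txt} staged={a.txt}
After op 10 (modify a.txt): modified={a.txt, f.txt} staged={a.txt}
After op 11 (git add a.txt): modified={f.txt} staged={a.txt}
After op 12 (modify b.txt): modified={b.txt, f.txt} staged={a.txt}
After op 13 (git reset a.txt): modified={a.txt, b.txt, f.txt} staged={none}
After op 14 (modify e.txt): modified={a.txt, b.txt, e.txt, f.txt} staged={none}
After op 15 (git add a.txt): modified={b.txt, e.txt, f.txt} staged={a.txt}
After op 16 (modify c.txt): modified={b.txt, c.txt, e.txt, f.txt} staged={a.txt}
After op 17 (git add b.txt): modified={c.txt, e.txt, f.txt} staged={a.txt, b.txt}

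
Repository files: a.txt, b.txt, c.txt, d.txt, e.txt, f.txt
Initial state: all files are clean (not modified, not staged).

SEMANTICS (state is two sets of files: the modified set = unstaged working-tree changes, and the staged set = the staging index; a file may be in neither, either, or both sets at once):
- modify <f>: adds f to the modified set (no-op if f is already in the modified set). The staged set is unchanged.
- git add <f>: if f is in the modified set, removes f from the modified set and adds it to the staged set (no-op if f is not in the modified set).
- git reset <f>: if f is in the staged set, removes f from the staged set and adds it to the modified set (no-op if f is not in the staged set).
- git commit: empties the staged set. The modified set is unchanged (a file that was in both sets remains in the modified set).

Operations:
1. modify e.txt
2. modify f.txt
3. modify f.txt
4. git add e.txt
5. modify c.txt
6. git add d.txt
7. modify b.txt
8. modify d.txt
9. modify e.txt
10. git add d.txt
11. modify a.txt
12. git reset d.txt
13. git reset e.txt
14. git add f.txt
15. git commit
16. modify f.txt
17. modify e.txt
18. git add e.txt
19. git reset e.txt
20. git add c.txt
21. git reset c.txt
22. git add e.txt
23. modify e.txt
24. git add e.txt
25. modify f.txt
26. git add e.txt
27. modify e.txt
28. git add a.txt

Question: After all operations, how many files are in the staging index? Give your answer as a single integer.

Answer: 2

Derivation:
After op 1 (modify e.txt): modified={e.txt} staged={none}
After op 2 (modify f.txt): modified={e.txt, f.txt} staged={none}
After op 3 (modify f.txt): modified={e.txt, f.txt} staged={none}
After op 4 (git add e.txt): modified={f.txt} staged={e.txt}
After op 5 (modify c.txt): modified={c.txt, f.txt} staged={e.txt}
After op 6 (git add d.txt): modified={c.txt, f.txt} staged={e.txt}
After op 7 (modify b.txt): modified={b.txt, c.txt, f.txt} staged={e.txt}
After op 8 (modify d.txt): modified={b.txt, c.txt, d.txt, f.txt} staged={e.txt}
After op 9 (modify e.txt): modified={b.txt, c.txt, d.txt, e.txt, f.txt} staged={e.txt}
After op 10 (git add d.txt): modified={b.txt, c.txt, e.txt, f.txt} staged={d.txt, e.txt}
After op 11 (modify a.txt): modified={a.txt, b.txt, c.txt, e.txt, f.txt} staged={d.txt, e.txt}
After op 12 (git reset d.txt): modified={a.txt, b.txt, c.txt, d.txt, e.txt, f.txt} staged={e.txt}
After op 13 (git reset e.txt): modified={a.txt, b.txt, c.txt, d.txt, e.txt, f.txt} staged={none}
After op 14 (git add f.txt): modified={a.txt, b.txt, c.txt, d.txt, e.txt} staged={f.txt}
After op 15 (git commit): modified={a.txt, b.txt, c.txt, d.txt, e.txt} staged={none}
After op 16 (modify f.txt): modified={a.txt, b.txt, c.txt, d.txt, e.txt, f.txt} staged={none}
After op 17 (modify e.txt): modified={a.txt, b.txt, c.txt, d.txt, e.txt, f.txt} staged={none}
After op 18 (git add e.txt): modified={a.txt, b.txt, c.txt, d.txt, f.txt} staged={e.txt}
After op 19 (git reset e.txt): modified={a.txt, b.txt, c.txt, d.txt, e.txt, f.txt} staged={none}
After op 20 (git add c.txt): modified={a.txt, b.txt, d.txt, e.txt, f.txt} staged={c.txt}
After op 21 (git reset c.txt): modified={a.txt, b.txt, c.txt, d.txt, e.txt, f.txt} staged={none}
After op 22 (git add e.txt): modified={a.txt, b.txt, c.txt, d.txt, f.txt} staged={e.txt}
After op 23 (modify e.txt): modified={a.txt, b.txt, c.txt, d.txt, e.txt, f.txt} staged={e.txt}
After op 24 (git add e.txt): modified={a.txt, b.txt, c.txt, d.txt, f.txt} staged={e.txt}
After op 25 (modify f.txt): modified={a.txt, b.txt, c.txt, d.txt, f.txt} staged={e.txt}
After op 26 (git add e.txt): modified={a.txt, b.txt, c.txt, d.txt, f.txt} staged={e.txt}
After op 27 (modify e.txt): modified={a.txt, b.txt, c.txt, d.txt, e.txt, f.txt} staged={e.txt}
After op 28 (git add a.txt): modified={b.txt, c.txt, d.txt, e.txt, f.txt} staged={a.txt, e.txt}
Final staged set: {a.txt, e.txt} -> count=2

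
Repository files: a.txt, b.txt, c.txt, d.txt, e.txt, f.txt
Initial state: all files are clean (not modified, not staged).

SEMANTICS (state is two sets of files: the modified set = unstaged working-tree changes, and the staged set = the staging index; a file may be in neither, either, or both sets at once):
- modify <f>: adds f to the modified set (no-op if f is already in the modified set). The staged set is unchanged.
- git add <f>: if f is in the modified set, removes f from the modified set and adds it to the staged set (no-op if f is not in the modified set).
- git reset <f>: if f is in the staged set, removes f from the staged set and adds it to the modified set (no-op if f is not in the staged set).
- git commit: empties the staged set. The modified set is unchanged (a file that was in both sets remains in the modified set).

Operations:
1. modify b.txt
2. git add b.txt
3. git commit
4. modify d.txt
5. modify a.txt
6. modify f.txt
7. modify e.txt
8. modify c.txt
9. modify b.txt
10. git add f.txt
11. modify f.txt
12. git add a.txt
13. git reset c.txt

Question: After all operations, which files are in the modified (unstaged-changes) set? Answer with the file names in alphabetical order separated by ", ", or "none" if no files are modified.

Answer: b.txt, c.txt, d.txt, e.txt, f.txt

Derivation:
After op 1 (modify b.txt): modified={b.txt} staged={none}
After op 2 (git add b.txt): modified={none} staged={b.txt}
After op 3 (git commit): modified={none} staged={none}
After op 4 (modify d.txt): modified={d.txt} staged={none}
After op 5 (modify a.txt): modified={a.txt, d.txt} staged={none}
After op 6 (modify f.txt): modified={a.txt, d.txt, f.txt} staged={none}
After op 7 (modify e.txt): modified={a.txt, d.txt, e.txt, f.txt} staged={none}
After op 8 (modify c.txt): modified={a.txt, c.txt, d.txt, e.txt, f.txt} staged={none}
After op 9 (modify b.txt): modified={a.txt, b.txt, c.txt, d.txt, e.txt, f.txt} staged={none}
After op 10 (git add f.txt): modified={a.txt, b.txt, c.txt, d.txt, e.txt} staged={f.txt}
After op 11 (modify f.txt): modified={a.txt, b.txt, c.txt, d.txt, e.txt, f.txt} staged={f.txt}
After op 12 (git add a.txt): modified={b.txt, c.txt, d.txt, e.txt, f.txt} staged={a.txt, f.txt}
After op 13 (git reset c.txt): modified={b.txt, c.txt, d.txt, e.txt, f.txt} staged={a.txt, f.txt}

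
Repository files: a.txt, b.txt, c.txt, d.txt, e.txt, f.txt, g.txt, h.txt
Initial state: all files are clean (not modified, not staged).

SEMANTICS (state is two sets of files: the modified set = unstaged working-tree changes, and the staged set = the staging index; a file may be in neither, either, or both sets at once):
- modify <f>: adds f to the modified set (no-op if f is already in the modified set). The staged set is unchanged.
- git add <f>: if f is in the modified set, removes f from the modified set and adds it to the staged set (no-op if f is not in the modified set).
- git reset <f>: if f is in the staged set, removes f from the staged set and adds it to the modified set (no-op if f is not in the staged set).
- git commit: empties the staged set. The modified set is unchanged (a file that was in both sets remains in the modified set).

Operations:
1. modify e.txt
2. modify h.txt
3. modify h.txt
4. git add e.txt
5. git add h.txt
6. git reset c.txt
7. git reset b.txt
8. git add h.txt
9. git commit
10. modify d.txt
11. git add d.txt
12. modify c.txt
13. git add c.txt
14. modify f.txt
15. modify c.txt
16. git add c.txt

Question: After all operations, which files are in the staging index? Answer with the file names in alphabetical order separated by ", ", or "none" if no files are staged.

Answer: c.txt, d.txt

Derivation:
After op 1 (modify e.txt): modified={e.txt} staged={none}
After op 2 (modify h.txt): modified={e.txt, h.txt} staged={none}
After op 3 (modify h.txt): modified={e.txt, h.txt} staged={none}
After op 4 (git add e.txt): modified={h.txt} staged={e.txt}
After op 5 (git add h.txt): modified={none} staged={e.txt, h.txt}
After op 6 (git reset c.txt): modified={none} staged={e.txt, h.txt}
After op 7 (git reset b.txt): modified={none} staged={e.txt, h.txt}
After op 8 (git add h.txt): modified={none} staged={e.txt, h.txt}
After op 9 (git commit): modified={none} staged={none}
After op 10 (modify d.txt): modified={d.txt} staged={none}
After op 11 (git add d.txt): modified={none} staged={d.txt}
After op 12 (modify c.txt): modified={c.txt} staged={d.txt}
After op 13 (git add c.txt): modified={none} staged={c.txt, d.txt}
After op 14 (modify f.txt): modified={f.txt} staged={c.txt, d.txt}
After op 15 (modify c.txt): modified={c.txt, f.txt} staged={c.txt, d.txt}
After op 16 (git add c.txt): modified={f.txt} staged={c.txt, d.txt}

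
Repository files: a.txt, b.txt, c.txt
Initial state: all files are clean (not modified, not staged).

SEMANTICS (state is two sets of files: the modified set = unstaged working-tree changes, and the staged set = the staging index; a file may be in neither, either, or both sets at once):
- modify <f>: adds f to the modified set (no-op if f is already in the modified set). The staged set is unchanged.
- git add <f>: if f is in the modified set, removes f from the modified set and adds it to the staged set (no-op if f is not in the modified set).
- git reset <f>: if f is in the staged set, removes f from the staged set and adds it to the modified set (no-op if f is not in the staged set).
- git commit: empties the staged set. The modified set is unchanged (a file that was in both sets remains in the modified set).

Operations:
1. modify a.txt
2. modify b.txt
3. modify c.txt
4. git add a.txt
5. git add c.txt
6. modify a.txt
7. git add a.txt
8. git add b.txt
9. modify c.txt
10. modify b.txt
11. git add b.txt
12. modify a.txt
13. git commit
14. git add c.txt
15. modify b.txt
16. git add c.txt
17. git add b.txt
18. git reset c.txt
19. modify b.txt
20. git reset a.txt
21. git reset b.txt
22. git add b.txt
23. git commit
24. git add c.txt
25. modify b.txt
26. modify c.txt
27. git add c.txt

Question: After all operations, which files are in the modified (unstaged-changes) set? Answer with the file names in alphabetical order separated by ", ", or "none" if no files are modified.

Answer: a.txt, b.txt

Derivation:
After op 1 (modify a.txt): modified={a.txt} staged={none}
After op 2 (modify b.txt): modified={a.txt, b.txt} staged={none}
After op 3 (modify c.txt): modified={a.txt, b.txt, c.txt} staged={none}
After op 4 (git add a.txt): modified={b.txt, c.txt} staged={a.txt}
After op 5 (git add c.txt): modified={b.txt} staged={a.txt, c.txt}
After op 6 (modify a.txt): modified={a.txt, b.txt} staged={a.txt, c.txt}
After op 7 (git add a.txt): modified={b.txt} staged={a.txt, c.txt}
After op 8 (git add b.txt): modified={none} staged={a.txt, b.txt, c.txt}
After op 9 (modify c.txt): modified={c.txt} staged={a.txt, b.txt, c.txt}
After op 10 (modify b.txt): modified={b.txt, c.txt} staged={a.txt, b.txt, c.txt}
After op 11 (git add b.txt): modified={c.txt} staged={a.txt, b.txt, c.txt}
After op 12 (modify a.txt): modified={a.txt, c.txt} staged={a.txt, b.txt, c.txt}
After op 13 (git commit): modified={a.txt, c.txt} staged={none}
After op 14 (git add c.txt): modified={a.txt} staged={c.txt}
After op 15 (modify b.txt): modified={a.txt, b.txt} staged={c.txt}
After op 16 (git add c.txt): modified={a.txt, b.txt} staged={c.txt}
After op 17 (git add b.txt): modified={a.txt} staged={b.txt, c.txt}
After op 18 (git reset c.txt): modified={a.txt, c.txt} staged={b.txt}
After op 19 (modify b.txt): modified={a.txt, b.txt, c.txt} staged={b.txt}
After op 20 (git reset a.txt): modified={a.txt, b.txt, c.txt} staged={b.txt}
After op 21 (git reset b.txt): modified={a.txt, b.txt, c.txt} staged={none}
After op 22 (git add b.txt): modified={a.txt, c.txt} staged={b.txt}
After op 23 (git commit): modified={a.txt, c.txt} staged={none}
After op 24 (git add c.txt): modified={a.txt} staged={c.txt}
After op 25 (modify b.txt): modified={a.txt, b.txt} staged={c.txt}
After op 26 (modify c.txt): modified={a.txt, b.txt, c.txt} staged={c.txt}
After op 27 (git add c.txt): modified={a.txt, b.txt} staged={c.txt}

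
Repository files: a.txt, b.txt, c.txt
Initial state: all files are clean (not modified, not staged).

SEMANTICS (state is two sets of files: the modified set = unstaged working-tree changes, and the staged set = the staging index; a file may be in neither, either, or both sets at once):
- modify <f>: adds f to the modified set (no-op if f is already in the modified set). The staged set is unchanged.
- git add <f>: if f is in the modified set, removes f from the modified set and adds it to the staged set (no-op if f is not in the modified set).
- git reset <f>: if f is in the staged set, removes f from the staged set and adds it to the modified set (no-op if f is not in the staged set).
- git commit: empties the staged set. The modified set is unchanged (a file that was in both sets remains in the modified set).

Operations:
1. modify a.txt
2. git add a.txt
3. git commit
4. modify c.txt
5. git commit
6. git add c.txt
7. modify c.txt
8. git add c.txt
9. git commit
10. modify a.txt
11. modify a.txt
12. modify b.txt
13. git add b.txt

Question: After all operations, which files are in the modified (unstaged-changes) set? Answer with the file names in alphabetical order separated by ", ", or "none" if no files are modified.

After op 1 (modify a.txt): modified={a.txt} staged={none}
After op 2 (git add a.txt): modified={none} staged={a.txt}
After op 3 (git commit): modified={none} staged={none}
After op 4 (modify c.txt): modified={c.txt} staged={none}
After op 5 (git commit): modified={c.txt} staged={none}
After op 6 (git add c.txt): modified={none} staged={c.txt}
After op 7 (modify c.txt): modified={c.txt} staged={c.txt}
After op 8 (git add c.txt): modified={none} staged={c.txt}
After op 9 (git commit): modified={none} staged={none}
After op 10 (modify a.txt): modified={a.txt} staged={none}
After op 11 (modify a.txt): modified={a.txt} staged={none}
After op 12 (modify b.txt): modified={a.txt, b.txt} staged={none}
After op 13 (git add b.txt): modified={a.txt} staged={b.txt}

Answer: a.txt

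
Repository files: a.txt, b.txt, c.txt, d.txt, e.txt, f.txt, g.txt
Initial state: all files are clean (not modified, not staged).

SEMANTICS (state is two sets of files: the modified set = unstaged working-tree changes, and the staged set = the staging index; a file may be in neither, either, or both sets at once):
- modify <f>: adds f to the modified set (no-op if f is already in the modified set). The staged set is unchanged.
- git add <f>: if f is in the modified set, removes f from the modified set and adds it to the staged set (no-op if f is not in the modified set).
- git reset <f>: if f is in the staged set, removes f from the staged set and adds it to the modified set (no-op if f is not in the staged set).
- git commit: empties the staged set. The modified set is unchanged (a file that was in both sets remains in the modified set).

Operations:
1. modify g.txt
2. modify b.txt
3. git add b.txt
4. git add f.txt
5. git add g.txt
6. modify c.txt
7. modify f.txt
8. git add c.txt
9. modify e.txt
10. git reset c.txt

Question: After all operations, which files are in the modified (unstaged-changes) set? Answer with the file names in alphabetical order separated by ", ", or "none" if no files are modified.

Answer: c.txt, e.txt, f.txt

Derivation:
After op 1 (modify g.txt): modified={g.txt} staged={none}
After op 2 (modify b.txt): modified={b.txt, g.txt} staged={none}
After op 3 (git add b.txt): modified={g.txt} staged={b.txt}
After op 4 (git add f.txt): modified={g.txt} staged={b.txt}
After op 5 (git add g.txt): modified={none} staged={b.txt, g.txt}
After op 6 (modify c.txt): modified={c.txt} staged={b.txt, g.txt}
After op 7 (modify f.txt): modified={c.txt, f.txt} staged={b.txt, g.txt}
After op 8 (git add c.txt): modified={f.txt} staged={b.txt, c.txt, g.txt}
After op 9 (modify e.txt): modified={e.txt, f.txt} staged={b.txt, c.txt, g.txt}
After op 10 (git reset c.txt): modified={c.txt, e.txt, f.txt} staged={b.txt, g.txt}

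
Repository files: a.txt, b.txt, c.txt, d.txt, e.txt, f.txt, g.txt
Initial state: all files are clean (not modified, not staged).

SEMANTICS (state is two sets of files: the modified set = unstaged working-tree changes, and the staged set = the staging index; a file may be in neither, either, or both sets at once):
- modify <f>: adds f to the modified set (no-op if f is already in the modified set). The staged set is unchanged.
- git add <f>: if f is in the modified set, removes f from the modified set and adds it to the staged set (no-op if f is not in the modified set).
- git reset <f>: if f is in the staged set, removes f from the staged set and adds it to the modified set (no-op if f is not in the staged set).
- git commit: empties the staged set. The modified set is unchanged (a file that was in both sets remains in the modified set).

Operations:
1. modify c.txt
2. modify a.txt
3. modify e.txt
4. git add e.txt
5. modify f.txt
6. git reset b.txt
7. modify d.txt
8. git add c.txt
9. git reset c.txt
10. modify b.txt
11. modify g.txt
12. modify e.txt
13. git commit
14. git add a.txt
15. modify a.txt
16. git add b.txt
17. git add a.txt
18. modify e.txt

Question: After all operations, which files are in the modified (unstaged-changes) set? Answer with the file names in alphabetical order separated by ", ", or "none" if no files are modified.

Answer: c.txt, d.txt, e.txt, f.txt, g.txt

Derivation:
After op 1 (modify c.txt): modified={c.txt} staged={none}
After op 2 (modify a.txt): modified={a.txt, c.txt} staged={none}
After op 3 (modify e.txt): modified={a.txt, c.txt, e.txt} staged={none}
After op 4 (git add e.txt): modified={a.txt, c.txt} staged={e.txt}
After op 5 (modify f.txt): modified={a.txt, c.txt, f.txt} staged={e.txt}
After op 6 (git reset b.txt): modified={a.txt, c.txt, f.txt} staged={e.txt}
After op 7 (modify d.txt): modified={a.txt, c.txt, d.txt, f.txt} staged={e.txt}
After op 8 (git add c.txt): modified={a.txt, d.txt, f.txt} staged={c.txt, e.txt}
After op 9 (git reset c.txt): modified={a.txt, c.txt, d.txt, f.txt} staged={e.txt}
After op 10 (modify b.txt): modified={a.txt, b.txt, c.txt, d.txt, f.txt} staged={e.txt}
After op 11 (modify g.txt): modified={a.txt, b.txt, c.txt, d.txt, f.txt, g.txt} staged={e.txt}
After op 12 (modify e.txt): modified={a.txt, b.txt, c.txt, d.txt, e.txt, f.txt, g.txt} staged={e.txt}
After op 13 (git commit): modified={a.txt, b.txt, c.txt, d.txt, e.txt, f.txt, g.txt} staged={none}
After op 14 (git add a.txt): modified={b.txt, c.txt, d.txt, e.txt, f.txt, g.txt} staged={a.txt}
After op 15 (modify a.txt): modified={a.txt, b.txt, c.txt, d.txt, e.txt, f.txt, g.txt} staged={a.txt}
After op 16 (git add b.txt): modified={a.txt, c.txt, d.txt, e.txt, f.txt, g.txt} staged={a.txt, b.txt}
After op 17 (git add a.txt): modified={c.txt, d.txt, e.txt, f.txt, g.txt} staged={a.txt, b.txt}
After op 18 (modify e.txt): modified={c.txt, d.txt, e.txt, f.txt, g.txt} staged={a.txt, b.txt}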